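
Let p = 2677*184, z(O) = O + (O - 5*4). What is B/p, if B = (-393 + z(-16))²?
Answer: 198025/492568 ≈ 0.40203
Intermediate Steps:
z(O) = -20 + 2*O (z(O) = O + (O - 20) = O + (-20 + O) = -20 + 2*O)
p = 492568
B = 198025 (B = (-393 + (-20 + 2*(-16)))² = (-393 + (-20 - 32))² = (-393 - 52)² = (-445)² = 198025)
B/p = 198025/492568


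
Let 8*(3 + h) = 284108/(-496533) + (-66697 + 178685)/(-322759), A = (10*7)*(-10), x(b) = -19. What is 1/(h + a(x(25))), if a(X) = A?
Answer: -160260494547/112681540685488 ≈ -0.0014222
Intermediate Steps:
A = -700 (A = 70*(-10) = -700)
h = -499194502588/160260494547 (h = -3 + (284108/(-496533) + (-66697 + 178685)/(-322759))/8 = -3 + (284108*(-1/496533) + 111988*(-1/322759))/8 = -3 + (-284108/496533 - 111988/322759)/8 = -3 + (1/8)*(-147304151576/160260494547) = -3 - 18413018947/160260494547 = -499194502588/160260494547 ≈ -3.1149)
a(X) = -700
1/(h + a(x(25))) = 1/(-499194502588/160260494547 - 700) = 1/(-112681540685488/160260494547) = -160260494547/112681540685488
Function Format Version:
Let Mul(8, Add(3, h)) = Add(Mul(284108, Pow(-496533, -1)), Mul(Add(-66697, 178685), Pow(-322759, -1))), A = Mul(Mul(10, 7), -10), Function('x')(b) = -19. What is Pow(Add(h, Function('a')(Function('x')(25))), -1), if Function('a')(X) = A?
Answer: Rational(-160260494547, 112681540685488) ≈ -0.0014222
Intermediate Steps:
A = -700 (A = Mul(70, -10) = -700)
h = Rational(-499194502588, 160260494547) (h = Add(-3, Mul(Rational(1, 8), Add(Mul(284108, Pow(-496533, -1)), Mul(Add(-66697, 178685), Pow(-322759, -1))))) = Add(-3, Mul(Rational(1, 8), Add(Mul(284108, Rational(-1, 496533)), Mul(111988, Rational(-1, 322759))))) = Add(-3, Mul(Rational(1, 8), Add(Rational(-284108, 496533), Rational(-111988, 322759)))) = Add(-3, Mul(Rational(1, 8), Rational(-147304151576, 160260494547))) = Add(-3, Rational(-18413018947, 160260494547)) = Rational(-499194502588, 160260494547) ≈ -3.1149)
Function('a')(X) = -700
Pow(Add(h, Function('a')(Function('x')(25))), -1) = Pow(Add(Rational(-499194502588, 160260494547), -700), -1) = Pow(Rational(-112681540685488, 160260494547), -1) = Rational(-160260494547, 112681540685488)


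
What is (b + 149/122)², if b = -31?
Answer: 13198689/14884 ≈ 886.77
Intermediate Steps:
(b + 149/122)² = (-31 + 149/122)² = (-3633/122)² = 13198689/14884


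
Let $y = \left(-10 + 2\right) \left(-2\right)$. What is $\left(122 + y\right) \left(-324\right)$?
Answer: $-44712$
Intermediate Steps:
$y = 16$ ($y = \left(-8\right) \left(-2\right) = 16$)
$\left(122 + y\right) \left(-324\right) = \left(122 + 16\right) \left(-324\right) = 138 \left(-324\right) = -44712$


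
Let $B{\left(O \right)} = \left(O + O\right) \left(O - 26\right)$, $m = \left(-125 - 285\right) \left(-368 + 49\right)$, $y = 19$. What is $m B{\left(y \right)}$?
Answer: $-34790140$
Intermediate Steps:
$m = 130790$ ($m = \left(-410\right) \left(-319\right) = 130790$)
$B{\left(O \right)} = 2 O \left(-26 + O\right)$
$m B{\left(y \right)} = 130790 \cdot 2 \cdot 19 \left(-26 + 19\right) = 130790 \cdot 2 \cdot 19 \left(-7\right) = 130790 \left(-266\right) = -34790140$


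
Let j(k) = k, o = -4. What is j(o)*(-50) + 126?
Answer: 326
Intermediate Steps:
j(o)*(-50) + 126 = -4*(-50) + 126 = 200 + 126 = 326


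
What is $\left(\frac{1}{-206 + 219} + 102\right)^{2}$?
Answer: $\frac{1760929}{169} \approx 10420.0$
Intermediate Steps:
$\left(\frac{1}{-206 + 219} + 102\right)^{2} = \left(\frac{1}{13} + 102\right)^{2} = \left(\frac{1327}{13}\right)^{2} = \frac{1760929}{169}$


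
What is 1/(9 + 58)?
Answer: 1/67 ≈ 0.014925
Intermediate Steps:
1/(9 + 58) = 1/67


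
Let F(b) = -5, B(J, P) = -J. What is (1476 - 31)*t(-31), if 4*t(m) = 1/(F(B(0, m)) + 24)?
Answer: 1445/76 ≈ 19.013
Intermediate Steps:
t(m) = 1/76 (t(m) = 1/(4*(-5 + 24)) = (¼)/19 = (¼)*(1/19) = 1/76)
(1476 - 31)*t(-31) = (1476 - 31)*(1/76) = 1445*(1/76) = 1445/76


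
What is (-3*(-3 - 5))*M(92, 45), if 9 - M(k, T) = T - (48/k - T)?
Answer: -44424/23 ≈ -1931.5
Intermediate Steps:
M(k, T) = 9 - 2*T + 48/k (M(k, T) = 9 - (T - (48/k - T)) = 9 - (T - (-T + 48/k)) = 9 - (T + (T - 48/k)) = 9 - (-48/k + 2*T) = 9 + (-2*T + 48/k) = 9 - 2*T + 48/k)
(-3*(-3 - 5))*M(92, 45) = (-3*(-3 - 5))*(9 - 2*45 + 48/92) = (-3*(-8))*(9 - 90 + 48*(1/92)) = 24*(9 - 90 + 12/23) = 24*(-1851/23) = -44424/23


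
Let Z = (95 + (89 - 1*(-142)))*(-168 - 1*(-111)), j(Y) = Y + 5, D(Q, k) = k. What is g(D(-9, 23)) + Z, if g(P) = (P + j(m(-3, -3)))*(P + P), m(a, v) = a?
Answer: -17432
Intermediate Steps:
j(Y) = 5 + Y
Z = -18582 (Z = (95 + (89 + 142))*(-168 + 111) = (95 + 231)*(-57) = 326*(-57) = -18582)
g(P) = 2*P*(2 + P) (g(P) = (P + (5 - 3))*(P + P) = (P + 2)*(2*P) = (2 + P)*(2*P) = 2*P*(2 + P))
g(D(-9, 23)) + Z = 2*23*(2 + 23) - 18582 = 2*23*25 - 18582 = 1150 - 18582 = -17432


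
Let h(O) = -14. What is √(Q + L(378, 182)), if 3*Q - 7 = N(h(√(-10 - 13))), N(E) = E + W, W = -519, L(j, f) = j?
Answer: 4*√114/3 ≈ 14.236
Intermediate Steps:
N(E) = -519 + E (N(E) = E - 519 = -519 + E)
Q = -526/3 (Q = 7/3 + (-519 - 14)/3 = 7/3 + (⅓)*(-533) = 7/3 - 533/3 = -526/3 ≈ -175.33)
√(Q + L(378, 182)) = √(-526/3 + 378) = √(608/3) = 4*√114/3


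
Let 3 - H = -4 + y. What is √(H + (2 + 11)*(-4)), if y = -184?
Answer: √139 ≈ 11.790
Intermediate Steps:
H = 191 (H = 3 - (-4 - 184) = 3 - 1*(-188) = 3 + 188 = 191)
√(H + (2 + 11)*(-4)) = √(191 + (2 + 11)*(-4)) = √(191 + 13*(-4)) = √(191 - 52) = √139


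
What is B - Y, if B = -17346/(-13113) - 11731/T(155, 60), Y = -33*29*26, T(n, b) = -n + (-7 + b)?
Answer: 1238367401/49538 ≈ 24998.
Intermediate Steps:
T(n, b) = -7 + b - n
Y = -24882 (Y = -957*26 = -24882)
B = 5762885/49538 (B = -17346/(-13113) - 11731/(-7 + 60 - 1*155) = -17346*(-1/13113) - 11731/(-7 + 60 - 155) = 5782/4371 - 11731/(-102) = 5782/4371 - 11731*(-1/102) = 5782/4371 + 11731/102 = 5762885/49538 ≈ 116.33)
B - Y = 5762885/49538 - 1*(-24882) = 5762885/49538 + 24882 = 1238367401/49538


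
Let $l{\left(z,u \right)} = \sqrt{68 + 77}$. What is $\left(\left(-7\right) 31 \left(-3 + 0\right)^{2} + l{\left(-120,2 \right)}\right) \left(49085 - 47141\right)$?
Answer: $-3796632 + 1944 \sqrt{145} \approx -3.7732 \cdot 10^{6}$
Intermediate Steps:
$l{\left(z,u \right)} = \sqrt{145}$
$\left(\left(-7\right) 31 \left(-3 + 0\right)^{2} + l{\left(-120,2 \right)}\right) \left(49085 - 47141\right) = \left(\left(-7\right) 31 \left(-3 + 0\right)^{2} + \sqrt{145}\right) \left(49085 - 47141\right) = \left(- 217 \left(-3\right)^{2} + \sqrt{145}\right) 1944 = \left(\left(-217\right) 9 + \sqrt{145}\right) 1944 = \left(-1953 + \sqrt{145}\right) 1944 = -3796632 + 1944 \sqrt{145}$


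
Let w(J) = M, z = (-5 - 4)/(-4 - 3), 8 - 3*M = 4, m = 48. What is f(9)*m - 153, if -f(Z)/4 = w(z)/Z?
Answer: -1633/9 ≈ -181.44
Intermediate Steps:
M = 4/3 (M = 8/3 - ⅓*4 = 8/3 - 4/3 = 4/3 ≈ 1.3333)
z = 9/7 (z = -9/(-7) = -9*(-⅐) = 9/7 ≈ 1.2857)
w(J) = 4/3
f(Z) = -16/(3*Z)
f(9)*m - 153 = -16/3/9*48 - 153 = -16/3*⅑*48 - 153 = -16/27*48 - 153 = -256/9 - 153 = -1633/9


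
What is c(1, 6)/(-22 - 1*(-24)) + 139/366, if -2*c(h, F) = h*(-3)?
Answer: 827/732 ≈ 1.1298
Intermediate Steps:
c(h, F) = 3*h/2 (c(h, F) = -h*(-3)/2 = -(-3)*h/2 = 3*h/2)
c(1, 6)/(-22 - 1*(-24)) + 139/366 = ((3/2)*1)/(-22 - 1*(-24)) + 139/366 = 3/(2*(-22 + 24)) + 139*(1/366) = (3/2)/2 + 139/366 = (3/2)*(½) + 139/366 = ¾ + 139/366 = 827/732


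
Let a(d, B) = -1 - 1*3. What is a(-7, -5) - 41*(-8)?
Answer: 324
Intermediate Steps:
a(d, B) = -4 (a(d, B) = -1 - 3 = -4)
a(-7, -5) - 41*(-8) = -4 - 41*(-8) = -4 + 328 = 324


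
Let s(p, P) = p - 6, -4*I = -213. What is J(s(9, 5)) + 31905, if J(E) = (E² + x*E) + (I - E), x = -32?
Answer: 127473/4 ≈ 31868.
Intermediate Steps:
I = 213/4 (I = -¼*(-213) = 213/4 ≈ 53.250)
s(p, P) = -6 + p
J(E) = 213/4 + E² - 33*E (J(E) = (E² - 32*E) + (213/4 - E) = 213/4 + E² - 33*E)
J(s(9, 5)) + 31905 = (213/4 + (-6 + 9)² - 33*(-6 + 9)) + 31905 = (213/4 + 3² - 33*3) + 31905 = (213/4 + 9 - 99) + 31905 = -147/4 + 31905 = 127473/4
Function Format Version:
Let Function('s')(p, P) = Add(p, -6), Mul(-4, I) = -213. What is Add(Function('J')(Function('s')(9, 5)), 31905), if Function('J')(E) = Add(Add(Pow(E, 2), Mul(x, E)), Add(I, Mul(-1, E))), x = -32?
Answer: Rational(127473, 4) ≈ 31868.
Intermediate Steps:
I = Rational(213, 4) (I = Mul(Rational(-1, 4), -213) = Rational(213, 4) ≈ 53.250)
Function('s')(p, P) = Add(-6, p)
Function('J')(E) = Add(Rational(213, 4), Pow(E, 2), Mul(-33, E)) (Function('J')(E) = Add(Add(Pow(E, 2), Mul(-32, E)), Add(Rational(213, 4), Mul(-1, E))) = Add(Rational(213, 4), Pow(E, 2), Mul(-33, E)))
Add(Function('J')(Function('s')(9, 5)), 31905) = Add(Add(Rational(213, 4), Pow(Add(-6, 9), 2), Mul(-33, Add(-6, 9))), 31905) = Add(Add(Rational(213, 4), Pow(3, 2), Mul(-33, 3)), 31905) = Add(Add(Rational(213, 4), 9, -99), 31905) = Add(Rational(-147, 4), 31905) = Rational(127473, 4)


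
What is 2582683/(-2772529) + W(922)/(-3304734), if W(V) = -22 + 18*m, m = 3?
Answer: -4267584521125/4581235426143 ≈ -0.93154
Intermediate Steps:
W(V) = 32 (W(V) = -22 + 18*3 = -22 + 54 = 32)
2582683/(-2772529) + W(922)/(-3304734) = 2582683/(-2772529) + 32/(-3304734) = 2582683*(-1/2772529) + 32*(-1/3304734) = -2582683/2772529 - 16/1652367 = -4267584521125/4581235426143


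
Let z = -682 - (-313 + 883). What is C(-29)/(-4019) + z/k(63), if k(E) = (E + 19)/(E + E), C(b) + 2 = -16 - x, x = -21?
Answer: -317002767/164779 ≈ -1923.8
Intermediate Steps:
C(b) = 3 (C(b) = -2 + (-16 - 1*(-21)) = -2 + (-16 + 21) = -2 + 5 = 3)
z = -1252 (z = -682 - 1*570 = -682 - 570 = -1252)
k(E) = (19 + E)/(2*E) (k(E) = (19 + E)/((2*E)) = (19 + E)*(1/(2*E)) = (19 + E)/(2*E))
C(-29)/(-4019) + z/k(63) = 3/(-4019) - 1252*126/(19 + 63) = 3*(-1/4019) - 1252/((1/2)*(1/63)*82) = -3/4019 - 1252/41/63 = -3/4019 - 1252*63/41 = -3/4019 - 78876/41 = -317002767/164779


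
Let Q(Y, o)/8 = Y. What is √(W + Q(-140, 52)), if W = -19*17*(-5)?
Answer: 3*√55 ≈ 22.249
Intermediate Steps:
W = 1615 (W = -323*(-5) = 1615)
Q(Y, o) = 8*Y
√(W + Q(-140, 52)) = √(1615 + 8*(-140)) = √(1615 - 1120) = √495 = 3*√55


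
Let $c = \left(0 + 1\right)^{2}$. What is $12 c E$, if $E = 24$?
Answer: $288$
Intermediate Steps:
$c = 1$ ($c = 1^{2} = 1$)
$12 c E = 12 \cdot 1 \cdot 24 = 12 \cdot 24 = 288$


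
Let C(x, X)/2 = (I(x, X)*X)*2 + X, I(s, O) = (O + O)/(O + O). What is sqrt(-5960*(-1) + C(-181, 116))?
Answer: 16*sqrt(26) ≈ 81.584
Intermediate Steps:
I(s, O) = 1 (I(s, O) = (2*O)/((2*O)) = (2*O)*(1/(2*O)) = 1)
C(x, X) = 6*X (C(x, X) = 2*((1*X)*2 + X) = 2*(X*2 + X) = 2*(2*X + X) = 2*(3*X) = 6*X)
sqrt(-5960*(-1) + C(-181, 116)) = sqrt(-5960*(-1) + 6*116) = sqrt(5960 + 696) = sqrt(6656) = 16*sqrt(26)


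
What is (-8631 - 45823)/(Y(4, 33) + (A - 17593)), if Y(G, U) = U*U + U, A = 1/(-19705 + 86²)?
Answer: 335137143/101370770 ≈ 3.3061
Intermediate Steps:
A = -1/12309 (A = 1/(-19705 + 7396) = 1/(-12309) = -1/12309 ≈ -8.1241e-5)
Y(G, U) = U + U² (Y(G, U) = U² + U = U + U²)
(-8631 - 45823)/(Y(4, 33) + (A - 17593)) = (-8631 - 45823)/(33*(1 + 33) + (-1/12309 - 17593)) = -54454/(33*34 - 216552238/12309) = -54454/(1122 - 216552238/12309) = -54454/(-202741540/12309) = -54454*(-12309/202741540) = 335137143/101370770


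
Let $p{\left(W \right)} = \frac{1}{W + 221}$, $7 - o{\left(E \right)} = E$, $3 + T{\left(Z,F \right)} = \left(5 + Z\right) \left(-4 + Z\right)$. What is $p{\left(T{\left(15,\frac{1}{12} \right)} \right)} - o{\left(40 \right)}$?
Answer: $\frac{14455}{438} \approx 33.002$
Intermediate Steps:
$T{\left(Z,F \right)} = -3 + \left(-4 + Z\right) \left(5 + Z\right)$ ($T{\left(Z,F \right)} = -3 + \left(5 + Z\right) \left(-4 + Z\right) = -3 + \left(-4 + Z\right) \left(5 + Z\right)$)
$o{\left(E \right)} = 7 - E$
$p{\left(W \right)} = \frac{1}{221 + W}$
$p{\left(T{\left(15,\frac{1}{12} \right)} \right)} - o{\left(40 \right)} = \frac{1}{221 + \left(-23 + 15 + 15^{2}\right)} - \left(7 - 40\right) = \frac{1}{221 + \left(-23 + 15 + 225\right)} - \left(7 - 40\right) = \frac{1}{221 + 217} - -33 = \frac{1}{438} + 33 = \frac{14455}{438}$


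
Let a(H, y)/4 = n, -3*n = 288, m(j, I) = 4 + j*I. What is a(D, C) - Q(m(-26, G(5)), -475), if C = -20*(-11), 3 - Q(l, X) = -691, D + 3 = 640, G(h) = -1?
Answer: -1078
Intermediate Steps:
m(j, I) = 4 + I*j
D = 637 (D = -3 + 640 = 637)
n = -96 (n = -1/3*288 = -96)
Q(l, X) = 694 (Q(l, X) = 3 - 1*(-691) = 3 + 691 = 694)
C = 220
a(H, y) = -384 (a(H, y) = 4*(-96) = -384)
a(D, C) - Q(m(-26, G(5)), -475) = -384 - 1*694 = -384 - 694 = -1078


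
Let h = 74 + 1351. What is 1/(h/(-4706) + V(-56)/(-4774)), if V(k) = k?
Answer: -1604746/467101 ≈ -3.4355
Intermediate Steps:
h = 1425
1/(h/(-4706) + V(-56)/(-4774)) = 1/(1425/(-4706) - 56/(-4774)) = 1/(1425*(-1/4706) - 56*(-1/4774)) = 1/(-1425/4706 + 4/341) = 1/(-467101/1604746) = -1604746/467101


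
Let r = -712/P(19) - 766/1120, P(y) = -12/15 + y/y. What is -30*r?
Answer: 5981949/56 ≈ 1.0682e+5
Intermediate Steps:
P(y) = 1/5 (P(y) = -12*1/15 + 1 = -4/5 + 1 = 1/5)
r = -1993983/560 (r = -712/1/5 - 766/1120 = -712*5 - 766*1/1120 = -3560 - 383/560 = -1993983/560 ≈ -3560.7)
-30*r = -30*(-1993983/560) = 5981949/56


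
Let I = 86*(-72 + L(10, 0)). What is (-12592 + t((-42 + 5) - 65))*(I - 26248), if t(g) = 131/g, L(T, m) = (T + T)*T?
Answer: 3262668100/17 ≈ 1.9192e+8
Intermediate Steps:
L(T, m) = 2*T² (L(T, m) = (2*T)*T = 2*T²)
I = 11008 (I = 86*(-72 + 2*10²) = 86*(-72 + 2*100) = 86*(-72 + 200) = 86*128 = 11008)
(-12592 + t((-42 + 5) - 65))*(I - 26248) = (-12592 + 131/((-42 + 5) - 65))*(11008 - 26248) = (-12592 + 131/(-37 - 65))*(-15240) = (-12592 + 131/(-102))*(-15240) = (-12592 + 131*(-1/102))*(-15240) = (-12592 - 131/102)*(-15240) = -1284515/102*(-15240) = 3262668100/17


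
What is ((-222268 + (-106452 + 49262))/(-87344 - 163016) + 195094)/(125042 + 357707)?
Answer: 24422006649/60430519820 ≈ 0.40413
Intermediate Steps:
((-222268 + (-106452 + 49262))/(-87344 - 163016) + 195094)/(125042 + 357707) = ((-222268 - 57190)/(-250360) + 195094)/482749 = (-279458*(-1/250360) + 195094)*(1/482749) = (139729/125180 + 195094)*(1/482749) = (24422006649/125180)*(1/482749) = 24422006649/60430519820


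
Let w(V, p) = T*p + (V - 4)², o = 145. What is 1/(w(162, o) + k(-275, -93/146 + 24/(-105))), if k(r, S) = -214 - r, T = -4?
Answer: 1/24445 ≈ 4.0908e-5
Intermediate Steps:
w(V, p) = (-4 + V)² - 4*p (w(V, p) = -4*p + (V - 4)² = -4*p + (-4 + V)² = (-4 + V)² - 4*p)
1/(w(162, o) + k(-275, -93/146 + 24/(-105))) = 1/(((-4 + 162)² - 4*145) + (-214 - 1*(-275))) = 1/((158² - 580) + (-214 + 275)) = 1/((24964 - 580) + 61) = 1/(24384 + 61) = 1/24445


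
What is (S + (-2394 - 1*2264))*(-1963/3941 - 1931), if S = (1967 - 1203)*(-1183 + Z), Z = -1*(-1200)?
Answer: -9058320460/563 ≈ -1.6089e+7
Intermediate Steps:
Z = 1200
S = 12988 (S = (1967 - 1203)*(-1183 + 1200) = 764*17 = 12988)
(S + (-2394 - 1*2264))*(-1963/3941 - 1931) = (12988 + (-2394 - 1*2264))*(-1963/3941 - 1931) = (12988 + (-2394 - 2264))*(-1963*1/3941 - 1931) = (12988 - 4658)*(-1963/3941 - 1931) = 8330*(-7612034/3941) = -9058320460/563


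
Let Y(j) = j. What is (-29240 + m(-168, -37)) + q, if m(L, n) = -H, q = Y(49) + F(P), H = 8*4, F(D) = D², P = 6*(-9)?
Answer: -26307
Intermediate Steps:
P = -54
H = 32
q = 2965 (q = 49 + (-54)² = 49 + 2916 = 2965)
m(L, n) = -32 (m(L, n) = -1*32 = -32)
(-29240 + m(-168, -37)) + q = (-29240 - 32) + 2965 = -29272 + 2965 = -26307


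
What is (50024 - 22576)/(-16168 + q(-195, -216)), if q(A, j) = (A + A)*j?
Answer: 3431/8509 ≈ 0.40322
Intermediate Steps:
q(A, j) = 2*A*j (q(A, j) = (2*A)*j = 2*A*j)
(50024 - 22576)/(-16168 + q(-195, -216)) = (50024 - 22576)/(-16168 + 2*(-195)*(-216)) = 27448/(-16168 + 84240) = 27448/68072 = 27448*(1/68072) = 3431/8509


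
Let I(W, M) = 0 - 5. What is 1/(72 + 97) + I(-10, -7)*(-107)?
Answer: 90416/169 ≈ 535.01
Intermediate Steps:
I(W, M) = -5
1/(72 + 97) + I(-10, -7)*(-107) = 1/(72 + 97) - 5*(-107) = 1/169 + 535 = 90416/169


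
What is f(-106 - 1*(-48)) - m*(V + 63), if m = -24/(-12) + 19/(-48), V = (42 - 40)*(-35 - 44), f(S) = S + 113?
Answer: 9955/48 ≈ 207.40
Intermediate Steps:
f(S) = 113 + S
V = -158 (V = 2*(-79) = -158)
m = 77/48 (m = -24*(-1/12) + 19*(-1/48) = 2 - 19/48 = 77/48 ≈ 1.6042)
f(-106 - 1*(-48)) - m*(V + 63) = (113 + (-106 - 1*(-48))) - 77*(-158 + 63)/48 = (113 + (-106 + 48)) - 77*(-95)/48 = (113 - 58) - 1*(-7315/48) = 55 + 7315/48 = 9955/48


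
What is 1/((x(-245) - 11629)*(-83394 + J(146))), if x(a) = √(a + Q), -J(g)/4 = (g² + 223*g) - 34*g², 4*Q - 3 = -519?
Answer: -11629/351620069125290 - I*√374/351620069125290 ≈ -3.3073e-11 - 5.5e-14*I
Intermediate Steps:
Q = -129 (Q = ¾ + (¼)*(-519) = ¾ - 519/4 = -129)
J(g) = -892*g + 132*g² (J(g) = -4*((g² + 223*g) - 34*g²) = -4*(-33*g² + 223*g) = -892*g + 132*g²)
x(a) = √(-129 + a) (x(a) = √(a - 129) = √(-129 + a))
1/((x(-245) - 11629)*(-83394 + J(146))) = 1/((√(-129 - 245) - 11629)*(-83394 + 4*146*(-223 + 33*146))) = 1/((√(-374) - 11629)*(-83394 + 4*146*(-223 + 4818))) = 1/((I*√374 - 11629)*(-83394 + 4*146*4595)) = 1/((-11629 + I*√374)*(-83394 + 2683480)) = 1/((-11629 + I*√374)*2600086) = 1/(-30236400094 + 2600086*I*√374)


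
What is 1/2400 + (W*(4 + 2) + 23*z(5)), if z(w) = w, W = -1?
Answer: 261601/2400 ≈ 109.00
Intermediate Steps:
1/2400 + (W*(4 + 2) + 23*z(5)) = 1/2400 + (-(4 + 2) + 23*5) = 1/2400 + (-1*6 + 115) = 1/2400 + (-6 + 115) = 1/2400 + 109 = 261601/2400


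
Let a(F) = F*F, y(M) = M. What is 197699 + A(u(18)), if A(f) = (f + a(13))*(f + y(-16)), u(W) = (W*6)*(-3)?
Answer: 250399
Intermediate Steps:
a(F) = F²
u(W) = -18*W (u(W) = (6*W)*(-3) = -18*W)
A(f) = (-16 + f)*(169 + f) (A(f) = (f + 13²)*(f - 16) = (f + 169)*(-16 + f) = (169 + f)*(-16 + f) = (-16 + f)*(169 + f))
197699 + A(u(18)) = 197699 + (-2704 + (-18*18)² + 153*(-18*18)) = 197699 + (-2704 + (-324)² + 153*(-324)) = 197699 + (-2704 + 104976 - 49572) = 197699 + 52700 = 250399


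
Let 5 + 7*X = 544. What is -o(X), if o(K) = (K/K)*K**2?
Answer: -5929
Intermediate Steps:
X = 77 (X = -5/7 + (1/7)*544 = -5/7 + 544/7 = 77)
o(K) = K**2 (o(K) = 1*K**2 = K**2)
-o(X) = -1*77**2 = -1*5929 = -5929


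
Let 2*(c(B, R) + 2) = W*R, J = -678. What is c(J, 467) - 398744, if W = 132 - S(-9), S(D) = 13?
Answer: -741919/2 ≈ -3.7096e+5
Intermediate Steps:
W = 119 (W = 132 - 1*13 = 132 - 13 = 119)
c(B, R) = -2 + 119*R/2 (c(B, R) = -2 + (119*R)/2 = -2 + 119*R/2)
c(J, 467) - 398744 = (-2 + (119/2)*467) - 398744 = (-2 + 55573/2) - 398744 = 55569/2 - 398744 = -741919/2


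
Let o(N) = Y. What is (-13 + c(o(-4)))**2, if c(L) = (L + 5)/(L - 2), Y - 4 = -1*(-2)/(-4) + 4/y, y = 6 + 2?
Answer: 289/4 ≈ 72.250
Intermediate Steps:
y = 8
Y = 4 (Y = 4 + (-1*(-2)/(-4) + 4/8) = 4 + (2*(-1/4) + 4*(1/8)) = 4 + (-1/2 + 1/2) = 4 + 0 = 4)
o(N) = 4
c(L) = (5 + L)/(-2 + L)
(-13 + c(o(-4)))**2 = (-13 + (5 + 4)/(-2 + 4))**2 = (-13 + 9/2)**2 = (-17/2)**2 = 289/4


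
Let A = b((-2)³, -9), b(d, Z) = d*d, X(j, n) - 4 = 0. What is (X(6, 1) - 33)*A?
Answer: -1856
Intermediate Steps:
X(j, n) = 4 (X(j, n) = 4 + 0 = 4)
b(d, Z) = d²
A = 64 (A = ((-2)³)² = (-8)² = 64)
(X(6, 1) - 33)*A = (4 - 33)*64 = -29*64 = -1856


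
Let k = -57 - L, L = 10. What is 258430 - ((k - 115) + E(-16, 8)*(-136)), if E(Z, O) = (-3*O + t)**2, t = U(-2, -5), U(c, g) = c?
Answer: 350548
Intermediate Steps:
t = -2
E(Z, O) = (-2 - 3*O)**2 (E(Z, O) = (-3*O - 2)**2 = (-2 - 3*O)**2)
k = -67 (k = -57 - 1*10 = -57 - 10 = -67)
258430 - ((k - 115) + E(-16, 8)*(-136)) = 258430 - ((-67 - 115) + (2 + 3*8)**2*(-136)) = 258430 - (-182 + (2 + 24)**2*(-136)) = 258430 - (-182 + 26**2*(-136)) = 258430 - (-182 + 676*(-136)) = 258430 - (-182 - 91936) = 258430 - 1*(-92118) = 258430 + 92118 = 350548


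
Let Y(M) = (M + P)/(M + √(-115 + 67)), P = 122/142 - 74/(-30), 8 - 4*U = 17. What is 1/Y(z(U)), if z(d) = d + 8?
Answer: 1065/1681 + 17040*I*√3/38663 ≈ 0.63355 + 0.76337*I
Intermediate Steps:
U = -9/4 (U = 2 - ¼*17 = 2 - 17/4 = -9/4 ≈ -2.2500)
P = 3542/1065 (P = 122*(1/142) - 74*(-1/30) = 61/71 + 37/15 = 3542/1065 ≈ 3.3258)
z(d) = 8 + d
Y(M) = (3542/1065 + M)/(M + 4*I*√3) (Y(M) = (M + 3542/1065)/(M + √(-115 + 67)) = (3542/1065 + M)/(M + √(-48)) = (3542/1065 + M)/(M + 4*I*√3))
1/Y(z(U)) = 1/((3542/1065 + (8 - 9/4))/((8 - 9/4) + 4*I*√3)) = 1/((3542/1065 + 23/4)/(23/4 + 4*I*√3)) = 1/((38663/4260)/(23/4 + 4*I*√3)) = 1/(38663/(4260*(23/4 + 4*I*√3))) = 1065/1681 + 17040*I*√3/38663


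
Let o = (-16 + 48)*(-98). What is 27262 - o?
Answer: 30398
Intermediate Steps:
o = -3136 (o = 32*(-98) = -3136)
27262 - o = 27262 - 1*(-3136) = 27262 + 3136 = 30398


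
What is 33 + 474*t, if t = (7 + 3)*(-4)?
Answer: -18927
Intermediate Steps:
t = -40 (t = 10*(-4) = -40)
33 + 474*t = 33 + 474*(-40) = 33 - 18960 = -18927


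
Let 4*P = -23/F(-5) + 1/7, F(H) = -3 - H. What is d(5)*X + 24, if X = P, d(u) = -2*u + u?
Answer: 2139/56 ≈ 38.196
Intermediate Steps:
d(u) = -u
P = -159/56 (P = (-23/(-3 - 1*(-5)) + 1/7)/4 = (-23/(-3 + 5) + 1*(1/7))/4 = (-23/2 + 1/7)/4 = (1/4)*(-159/14) = -159/56 ≈ -2.8393)
X = -159/56 ≈ -2.8393
d(5)*X + 24 = -1*5*(-159/56) + 24 = -5*(-159/56) + 24 = 795/56 + 24 = 2139/56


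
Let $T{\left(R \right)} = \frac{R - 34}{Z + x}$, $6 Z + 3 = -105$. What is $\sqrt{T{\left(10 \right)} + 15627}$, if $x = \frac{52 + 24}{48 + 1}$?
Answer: $\frac{\sqrt{2538202407}}{403} \approx 125.01$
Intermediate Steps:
$Z = -18$ ($Z = - \frac{1}{2} + \frac{1}{6} \left(-105\right) = - \frac{1}{2} - \frac{35}{2} = -18$)
$x = \frac{76}{49} \approx 1.551$
$T{\left(R \right)} = \frac{833}{403} - \frac{49 R}{806}$ ($T{\left(R \right)} = \frac{R - 34}{-18 + \frac{76}{49}} = \frac{R - 34}{- \frac{806}{49}} = \left(-34 + R\right) \left(- \frac{49}{806}\right) = \frac{833}{403} - \frac{49 R}{806}$)
$\sqrt{T{\left(10 \right)} + 15627} = \sqrt{\left(\frac{833}{403} - \frac{245}{403}\right) + 15627} = \sqrt{\frac{588}{403} + 15627} = \sqrt{\frac{6298269}{403}} = \frac{\sqrt{2538202407}}{403}$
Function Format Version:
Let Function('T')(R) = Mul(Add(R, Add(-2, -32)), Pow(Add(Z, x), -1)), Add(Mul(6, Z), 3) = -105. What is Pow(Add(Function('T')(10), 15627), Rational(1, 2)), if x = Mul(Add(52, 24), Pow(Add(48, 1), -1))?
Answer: Mul(Rational(1, 403), Pow(2538202407, Rational(1, 2))) ≈ 125.01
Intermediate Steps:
Z = -18 (Z = Add(Rational(-1, 2), Mul(Rational(1, 6), -105)) = Add(Rational(-1, 2), Rational(-35, 2)) = -18)
x = Rational(76, 49) (x = Mul(76, Pow(49, -1)) = Mul(76, Rational(1, 49)) = Rational(76, 49) ≈ 1.5510)
Function('T')(R) = Add(Rational(833, 403), Mul(Rational(-49, 806), R)) (Function('T')(R) = Mul(Add(R, Add(-2, -32)), Pow(Add(-18, Rational(76, 49)), -1)) = Mul(Add(R, -34), Pow(Rational(-806, 49), -1)) = Mul(Add(-34, R), Rational(-49, 806)) = Add(Rational(833, 403), Mul(Rational(-49, 806), R)))
Pow(Add(Function('T')(10), 15627), Rational(1, 2)) = Pow(Add(Add(Rational(833, 403), Mul(Rational(-49, 806), 10)), 15627), Rational(1, 2)) = Pow(Add(Add(Rational(833, 403), Rational(-245, 403)), 15627), Rational(1, 2)) = Pow(Add(Rational(588, 403), 15627), Rational(1, 2)) = Pow(Rational(6298269, 403), Rational(1, 2)) = Mul(Rational(1, 403), Pow(2538202407, Rational(1, 2)))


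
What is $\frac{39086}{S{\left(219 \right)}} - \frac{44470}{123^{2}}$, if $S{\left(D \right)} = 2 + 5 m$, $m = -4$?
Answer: $- \frac{32896253}{15129} \approx -2174.4$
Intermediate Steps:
$S{\left(D \right)} = -18$ ($S{\left(D \right)} = 2 + 5 \left(-4\right) = 2 - 20 = -18$)
$\frac{39086}{S{\left(219 \right)}} - \frac{44470}{123^{2}} = \frac{39086}{-18} - \frac{44470}{123^{2}} = 39086 \left(- \frac{1}{18}\right) - \frac{44470}{15129} = - \frac{19543}{9} - \frac{44470}{15129} = - \frac{32896253}{15129}$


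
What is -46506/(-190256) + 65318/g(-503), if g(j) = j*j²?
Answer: 128393270549/526361947672 ≈ 0.24393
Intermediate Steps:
g(j) = j³
-46506/(-190256) + 65318/g(-503) = -46506/(-190256) + 65318/((-503)³) = -46506*(-1/190256) + 65318/(-127263527) = 1011/4136 + 65318*(-1/127263527) = 1011/4136 - 65318/127263527 = 128393270549/526361947672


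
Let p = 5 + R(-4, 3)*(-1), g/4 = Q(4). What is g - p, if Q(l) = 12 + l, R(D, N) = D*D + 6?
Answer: 81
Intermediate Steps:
R(D, N) = 6 + D² (R(D, N) = D² + 6 = 6 + D²)
g = 64 (g = 4*(12 + 4) = 4*16 = 64)
p = -17 (p = 5 + (6 + (-4)²)*(-1) = 5 + (6 + 16)*(-1) = 5 + 22*(-1) = 5 - 22 = -17)
g - p = 64 - 1*(-17) = 64 + 17 = 81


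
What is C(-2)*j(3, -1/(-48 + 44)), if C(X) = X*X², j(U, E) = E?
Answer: -2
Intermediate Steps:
C(X) = X³
C(-2)*j(3, -1/(-48 + 44)) = (-2)³*(-1/(-48 + 44)) = -(-8)/(-4) = -(-8)*(-1)/4 = -8*¼ = -2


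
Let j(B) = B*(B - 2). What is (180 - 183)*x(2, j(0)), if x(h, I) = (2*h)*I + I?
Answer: 0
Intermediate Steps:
j(B) = B*(-2 + B)
x(h, I) = I + 2*I*h (x(h, I) = 2*I*h + I = I + 2*I*h)
(180 - 183)*x(2, j(0)) = (180 - 183)*((0*(-2 + 0))*(1 + 2*2)) = -3*0*(-2)*(1 + 4) = -0*5 = -3*0 = 0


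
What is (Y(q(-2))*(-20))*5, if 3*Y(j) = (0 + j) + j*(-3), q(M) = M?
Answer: -400/3 ≈ -133.33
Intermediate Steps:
Y(j) = -2*j/3 (Y(j) = ((0 + j) + j*(-3))/3 = (j - 3*j)/3 = (-2*j)/3 = -2*j/3)
(Y(q(-2))*(-20))*5 = (-⅔*(-2)*(-20))*5 = ((4/3)*(-20))*5 = -80/3*5 = -400/3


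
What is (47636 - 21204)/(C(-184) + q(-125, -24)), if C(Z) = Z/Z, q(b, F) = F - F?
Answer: 26432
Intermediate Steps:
q(b, F) = 0
C(Z) = 1
(47636 - 21204)/(C(-184) + q(-125, -24)) = (47636 - 21204)/(1 + 0) = 26432/1 = 26432*1 = 26432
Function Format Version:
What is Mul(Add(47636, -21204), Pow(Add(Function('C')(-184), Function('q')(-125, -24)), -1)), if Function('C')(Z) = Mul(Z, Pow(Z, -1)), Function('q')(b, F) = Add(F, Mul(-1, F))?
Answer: 26432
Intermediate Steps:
Function('q')(b, F) = 0
Function('C')(Z) = 1
Mul(Add(47636, -21204), Pow(Add(Function('C')(-184), Function('q')(-125, -24)), -1)) = Mul(Add(47636, -21204), Pow(Add(1, 0), -1)) = Mul(26432, Pow(1, -1)) = Mul(26432, 1) = 26432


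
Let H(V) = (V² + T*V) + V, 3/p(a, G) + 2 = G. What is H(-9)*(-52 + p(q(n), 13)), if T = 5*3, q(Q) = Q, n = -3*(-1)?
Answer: 35847/11 ≈ 3258.8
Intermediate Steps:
n = 3
p(a, G) = 3/(-2 + G)
T = 15
H(V) = V² + 16*V (H(V) = (V² + 15*V) + V = V² + 16*V)
H(-9)*(-52 + p(q(n), 13)) = (-9*(16 - 9))*(-52 + 3/(-2 + 13)) = (-9*7)*(-52 + 3/11) = -63*(-52 + 3*(1/11)) = -63*(-52 + 3/11) = -63*(-569/11) = 35847/11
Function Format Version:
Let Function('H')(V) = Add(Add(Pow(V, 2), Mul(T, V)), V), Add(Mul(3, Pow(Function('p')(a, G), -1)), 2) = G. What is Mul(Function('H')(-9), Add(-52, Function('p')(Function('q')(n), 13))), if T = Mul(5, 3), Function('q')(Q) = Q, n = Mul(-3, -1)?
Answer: Rational(35847, 11) ≈ 3258.8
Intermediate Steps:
n = 3
Function('p')(a, G) = Mul(3, Pow(Add(-2, G), -1))
T = 15
Function('H')(V) = Add(Pow(V, 2), Mul(16, V)) (Function('H')(V) = Add(Add(Pow(V, 2), Mul(15, V)), V) = Add(Pow(V, 2), Mul(16, V)))
Mul(Function('H')(-9), Add(-52, Function('p')(Function('q')(n), 13))) = Mul(Mul(-9, Add(16, -9)), Add(-52, Mul(3, Pow(Add(-2, 13), -1)))) = Mul(Mul(-9, 7), Add(-52, Mul(3, Pow(11, -1)))) = Mul(-63, Add(-52, Mul(3, Rational(1, 11)))) = Mul(-63, Add(-52, Rational(3, 11))) = Mul(-63, Rational(-569, 11)) = Rational(35847, 11)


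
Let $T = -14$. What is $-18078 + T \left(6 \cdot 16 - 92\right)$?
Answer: $-18134$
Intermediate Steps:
$-18078 + T \left(6 \cdot 16 - 92\right) = -18078 - 14 \left(6 \cdot 16 - 92\right) = -18078 - 14 \left(96 - 92\right) = -18078 - 56 = -18134$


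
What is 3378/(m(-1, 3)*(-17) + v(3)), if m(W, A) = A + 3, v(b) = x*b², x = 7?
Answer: -1126/13 ≈ -86.615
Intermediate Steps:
v(b) = 7*b²
m(W, A) = 3 + A
3378/(m(-1, 3)*(-17) + v(3)) = 3378/((3 + 3)*(-17) + 7*3²) = 3378/(6*(-17) + 7*9) = 3378/(-102 + 63) = 3378/(-39) = 3378*(-1/39) = -1126/13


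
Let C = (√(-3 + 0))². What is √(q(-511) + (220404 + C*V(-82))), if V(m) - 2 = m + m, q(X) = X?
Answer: √220379 ≈ 469.45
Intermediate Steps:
V(m) = 2 + 2*m (V(m) = 2 + (m + m) = 2 + 2*m)
C = -3 (C = (√(-3))² = (I*√3)² = -3)
√(q(-511) + (220404 + C*V(-82))) = √(-511 + (220404 - 3*(2 + 2*(-82)))) = √(-511 + (220404 - 3*(2 - 164))) = √(-511 + (220404 - 3*(-162))) = √(-511 + (220404 + 486)) = √(-511 + 220890) = √220379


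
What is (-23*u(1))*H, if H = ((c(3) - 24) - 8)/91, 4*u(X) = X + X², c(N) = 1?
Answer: 713/182 ≈ 3.9176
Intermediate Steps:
u(X) = X/4 + X²/4 (u(X) = (X + X²)/4 = X/4 + X²/4)
H = -31/91 (H = ((1 - 24) - 8)/91 = (-23 - 8)*(1/91) = -31*1/91 = -31/91 ≈ -0.34066)
(-23*u(1))*H = -23*(1 + 1)/4*(-31/91) = -23*2/4*(-31/91) = -23*½*(-31/91) = -23/2*(-31/91) = 713/182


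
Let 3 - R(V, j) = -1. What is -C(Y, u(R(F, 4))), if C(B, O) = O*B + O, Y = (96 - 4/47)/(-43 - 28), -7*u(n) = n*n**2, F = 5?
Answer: -74944/23359 ≈ -3.2084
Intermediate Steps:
R(V, j) = 4 (R(V, j) = 3 - 1*(-1) = 3 + 1 = 4)
u(n) = -n**3/7 (u(n) = -n*n**2/7 = -n**3/7)
Y = -4508/3337 (Y = (96 - 4*1/47)/(-71) = (96 - 4/47)*(-1/71) = (4508/47)*(-1/71) = -4508/3337 ≈ -1.3509)
C(B, O) = O + B*O (C(B, O) = B*O + O = O + B*O)
-C(Y, u(R(F, 4))) = -(-1/7*4**3)*(1 - 4508/3337) = -(-1/7*64)*(-1171)/3337 = -(-64)*(-1171)/(7*3337) = -1*74944/23359 = -74944/23359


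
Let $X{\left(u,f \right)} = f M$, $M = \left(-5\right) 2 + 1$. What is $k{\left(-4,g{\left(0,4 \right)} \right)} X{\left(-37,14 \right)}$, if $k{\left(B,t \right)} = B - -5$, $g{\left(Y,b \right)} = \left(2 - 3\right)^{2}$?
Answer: $-126$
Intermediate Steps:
$g{\left(Y,b \right)} = 1$ ($g{\left(Y,b \right)} = \left(-1\right)^{2} = 1$)
$M = -9$ ($M = -10 + 1 = -9$)
$X{\left(u,f \right)} = - 9 f$ ($X{\left(u,f \right)} = f \left(-9\right) = - 9 f$)
$k{\left(B,t \right)} = 5 + B$ ($k{\left(B,t \right)} = B + 5 = 5 + B$)
$k{\left(-4,g{\left(0,4 \right)} \right)} X{\left(-37,14 \right)} = \left(5 - 4\right) \left(\left(-9\right) 14\right) = 1 \left(-126\right) = -126$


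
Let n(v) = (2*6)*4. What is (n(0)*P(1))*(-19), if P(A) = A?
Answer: -912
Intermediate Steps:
n(v) = 48 (n(v) = 12*4 = 48)
(n(0)*P(1))*(-19) = (48*1)*(-19) = 48*(-19) = -912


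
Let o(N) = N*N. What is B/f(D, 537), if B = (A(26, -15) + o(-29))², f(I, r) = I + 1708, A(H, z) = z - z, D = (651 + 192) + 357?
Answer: 707281/2908 ≈ 243.22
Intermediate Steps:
D = 1200 (D = 843 + 357 = 1200)
A(H, z) = 0
o(N) = N²
f(I, r) = 1708 + I
B = 707281 (B = (0 + (-29)²)² = (0 + 841)² = 841² = 707281)
B/f(D, 537) = 707281/(1708 + 1200) = 707281/2908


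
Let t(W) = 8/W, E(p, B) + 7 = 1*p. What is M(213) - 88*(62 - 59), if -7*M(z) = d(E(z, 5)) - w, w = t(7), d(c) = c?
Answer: -14370/49 ≈ -293.27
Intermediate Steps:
E(p, B) = -7 + p (E(p, B) = -7 + 1*p = -7 + p)
w = 8/7 ≈ 1.1429
M(z) = 57/49 - z/7 (M(z) = -((-7 + z) - 1*8/7)/7 = -((-7 + z) - 8/7)/7 = -(-57/7 + z)/7 = 57/49 - z/7)
M(213) - 88*(62 - 59) = (57/49 - 1/7*213) - 88*(62 - 59) = (57/49 - 213/7) - 88*3 = -1434/49 - 1*264 = -1434/49 - 264 = -14370/49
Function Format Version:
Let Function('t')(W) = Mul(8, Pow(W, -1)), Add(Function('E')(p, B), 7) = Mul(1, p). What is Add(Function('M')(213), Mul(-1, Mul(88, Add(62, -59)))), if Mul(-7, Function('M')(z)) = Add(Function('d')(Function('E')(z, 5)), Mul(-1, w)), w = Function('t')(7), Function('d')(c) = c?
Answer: Rational(-14370, 49) ≈ -293.27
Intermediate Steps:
Function('E')(p, B) = Add(-7, p) (Function('E')(p, B) = Add(-7, Mul(1, p)) = Add(-7, p))
w = Rational(8, 7) (w = Mul(8, Pow(7, -1)) = Mul(8, Rational(1, 7)) = Rational(8, 7) ≈ 1.1429)
Function('M')(z) = Add(Rational(57, 49), Mul(Rational(-1, 7), z)) (Function('M')(z) = Mul(Rational(-1, 7), Add(Add(-7, z), Mul(-1, Rational(8, 7)))) = Mul(Rational(-1, 7), Add(Add(-7, z), Rational(-8, 7))) = Mul(Rational(-1, 7), Add(Rational(-57, 7), z)) = Add(Rational(57, 49), Mul(Rational(-1, 7), z)))
Add(Function('M')(213), Mul(-1, Mul(88, Add(62, -59)))) = Add(Add(Rational(57, 49), Mul(Rational(-1, 7), 213)), Mul(-1, Mul(88, Add(62, -59)))) = Add(Add(Rational(57, 49), Rational(-213, 7)), Mul(-1, Mul(88, 3))) = Add(Rational(-1434, 49), Mul(-1, 264)) = Add(Rational(-1434, 49), -264) = Rational(-14370, 49)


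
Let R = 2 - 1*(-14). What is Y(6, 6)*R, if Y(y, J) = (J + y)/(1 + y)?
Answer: 192/7 ≈ 27.429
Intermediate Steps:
Y(y, J) = (J + y)/(1 + y)
R = 16 (R = 2 + 14 = 16)
Y(6, 6)*R = ((6 + 6)/(1 + 6))*16 = (12/7)*16 = 192/7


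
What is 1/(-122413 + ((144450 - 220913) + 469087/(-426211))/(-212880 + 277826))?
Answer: -1977192829/242036433622147 ≈ -8.1690e-6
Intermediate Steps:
1/(-122413 + ((144450 - 220913) + 469087/(-426211))/(-212880 + 277826)) = 1/(-122413 + (-76463 + 469087*(-1/426211))/64946) = 1/(-122413 + (-76463 - 469087/426211)*(1/64946)) = 1/(-122413 - 32589840780/426211*1/64946) = 1/(-122413 - 2327845770/1977192829) = 1/(-242036433622147/1977192829) = -1977192829/242036433622147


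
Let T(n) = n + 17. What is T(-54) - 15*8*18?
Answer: -2197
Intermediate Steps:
T(n) = 17 + n
T(-54) - 15*8*18 = (17 - 54) - 15*8*18 = -37 - 120*18 = -37 - 1*2160 = -37 - 2160 = -2197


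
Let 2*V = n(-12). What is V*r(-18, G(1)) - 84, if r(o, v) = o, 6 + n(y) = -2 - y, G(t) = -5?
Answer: -120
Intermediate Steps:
n(y) = -8 - y (n(y) = -6 + (-2 - y) = -8 - y)
V = 2 (V = (-8 - 1*(-12))/2 = (-8 + 12)/2 = (1/2)*4 = 2)
V*r(-18, G(1)) - 84 = 2*(-18) - 84 = -36 - 84 = -120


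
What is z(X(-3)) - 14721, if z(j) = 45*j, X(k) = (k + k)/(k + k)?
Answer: -14676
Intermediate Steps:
X(k) = 1 (X(k) = (2*k)/((2*k)) = (2*k)*(1/(2*k)) = 1)
z(X(-3)) - 14721 = 45*1 - 14721 = 45 - 14721 = -14676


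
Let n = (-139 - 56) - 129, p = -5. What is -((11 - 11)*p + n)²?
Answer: -104976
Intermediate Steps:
n = -324 (n = -195 - 129 = -324)
-((11 - 11)*p + n)² = -((11 - 11)*(-5) - 324)² = -(0*(-5) - 324)² = -(0 - 324)² = -1*(-324)² = -1*104976 = -104976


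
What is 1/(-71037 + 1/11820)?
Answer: -11820/839657339 ≈ -1.4077e-5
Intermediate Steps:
1/(-71037 + 1/11820) = 1/(-839657339/11820) = -11820/839657339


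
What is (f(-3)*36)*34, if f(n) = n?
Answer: -3672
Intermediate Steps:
(f(-3)*36)*34 = -3*36*34 = -108*34 = -3672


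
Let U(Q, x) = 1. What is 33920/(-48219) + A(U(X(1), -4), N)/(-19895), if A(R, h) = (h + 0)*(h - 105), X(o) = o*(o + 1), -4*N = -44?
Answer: -624979954/959317005 ≈ -0.65148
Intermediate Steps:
N = 11 (N = -¼*(-44) = 11)
X(o) = o*(1 + o)
A(R, h) = h*(-105 + h)
33920/(-48219) + A(U(X(1), -4), N)/(-19895) = 33920/(-48219) + (11*(-105 + 11))/(-19895) = 33920*(-1/48219) + (11*(-94))*(-1/19895) = -33920/48219 - 1034*(-1/19895) = -33920/48219 + 1034/19895 = -624979954/959317005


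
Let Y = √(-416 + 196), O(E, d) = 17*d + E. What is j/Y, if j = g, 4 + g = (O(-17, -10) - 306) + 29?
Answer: 234*I*√55/55 ≈ 31.553*I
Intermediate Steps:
O(E, d) = E + 17*d
g = -468 (g = -4 + (((-17 + 17*(-10)) - 306) + 29) = -4 + (((-17 - 170) - 306) + 29) = -4 + ((-187 - 306) + 29) = -4 + (-493 + 29) = -4 - 464 = -468)
j = -468
Y = 2*I*√55 (Y = √(-220) = 2*I*√55 ≈ 14.832*I)
j/Y = -468*(-I*√55/110) = -(-234)*I*√55/55 = 234*I*√55/55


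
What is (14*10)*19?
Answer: 2660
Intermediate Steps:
(14*10)*19 = 140*19 = 2660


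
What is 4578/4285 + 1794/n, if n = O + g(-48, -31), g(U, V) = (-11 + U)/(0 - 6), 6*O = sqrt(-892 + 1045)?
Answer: 52625697/274240 - 621*sqrt(17)/64 ≈ 151.89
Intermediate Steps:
O = sqrt(17)/2 (O = sqrt(-892 + 1045)/6 = sqrt(153)/6 = (3*sqrt(17))/6 = sqrt(17)/2 ≈ 2.0616)
g(U, V) = 11/6 - U/6 (g(U, V) = (-11 + U)/(-6) = (-11 + U)*(-1/6) = 11/6 - U/6)
n = 59/6 + sqrt(17)/2 (n = sqrt(17)/2 + (11/6 - 1/6*(-48)) = sqrt(17)/2 + (11/6 + 8) = sqrt(17)/2 + 59/6 = 59/6 + sqrt(17)/2 ≈ 11.895)
4578/4285 + 1794/n = 4578/4285 + 1794/(59/6 + sqrt(17)/2)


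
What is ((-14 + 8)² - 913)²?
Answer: 769129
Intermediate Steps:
((-14 + 8)² - 913)² = ((-6)² - 913)² = (36 - 913)² = (-877)² = 769129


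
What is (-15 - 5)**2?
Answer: 400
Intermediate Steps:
(-15 - 5)**2 = (-20)**2 = 400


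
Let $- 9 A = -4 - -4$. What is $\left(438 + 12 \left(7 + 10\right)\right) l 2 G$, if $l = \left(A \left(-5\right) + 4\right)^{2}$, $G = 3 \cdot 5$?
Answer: $308160$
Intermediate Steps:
$G = 15$
$A = 0$ ($A = - \frac{-4 - -4}{9} = - \frac{-4 + 4}{9} = \left(- \frac{1}{9}\right) 0 = 0$)
$l = 16$ ($l = \left(0 \left(-5\right) + 4\right)^{2} = \left(0 + 4\right)^{2} = 4^{2} = 16$)
$\left(438 + 12 \left(7 + 10\right)\right) l 2 G = \left(438 + 12 \left(7 + 10\right)\right) 16 \cdot 2 \cdot 15 = \left(438 + 12 \cdot 17\right) 32 \cdot 15 = \left(438 + 204\right) 480 = 642 \cdot 480 = 308160$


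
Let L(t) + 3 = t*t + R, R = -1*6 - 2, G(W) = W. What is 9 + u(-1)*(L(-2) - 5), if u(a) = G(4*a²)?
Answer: -39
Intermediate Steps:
R = -8 (R = -6 - 2 = -8)
u(a) = 4*a²
L(t) = -11 + t² (L(t) = -3 + (t*t - 8) = -3 + (t² - 8) = -3 + (-8 + t²) = -11 + t²)
9 + u(-1)*(L(-2) - 5) = 9 + (4*(-1)²)*((-11 + (-2)²) - 5) = 9 + (4*1)*((-11 + 4) - 5) = 9 + 4*(-7 - 5) = 9 + 4*(-12) = 9 - 48 = -39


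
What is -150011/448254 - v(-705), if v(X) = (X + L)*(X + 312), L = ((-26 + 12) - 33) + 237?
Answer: -90724518341/448254 ≈ -2.0240e+5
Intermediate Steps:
L = 190 (L = (-14 - 33) + 237 = -47 + 237 = 190)
v(X) = (190 + X)*(312 + X) (v(X) = (X + 190)*(X + 312) = (190 + X)*(312 + X))
-150011/448254 - v(-705) = -150011/448254 - (59280 + (-705)² + 502*(-705)) = -150011*1/448254 - (59280 + 497025 - 353910) = -150011/448254 - 1*202395 = -150011/448254 - 202395 = -90724518341/448254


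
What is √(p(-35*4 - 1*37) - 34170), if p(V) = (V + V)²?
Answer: √91146 ≈ 301.90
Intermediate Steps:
p(V) = 4*V² (p(V) = (2*V)² = 4*V²)
√(p(-35*4 - 1*37) - 34170) = √(4*(-35*4 - 1*37)² - 34170) = √(4*(-140 - 37)² - 34170) = √(4*(-177)² - 34170) = √(4*31329 - 34170) = √(125316 - 34170) = √91146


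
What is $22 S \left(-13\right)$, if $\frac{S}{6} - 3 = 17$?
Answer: $-34320$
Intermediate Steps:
$S = 120$ ($S = 18 + 6 \cdot 17 = 18 + 102 = 120$)
$22 S \left(-13\right) = 22 \cdot 120 \left(-13\right) = 2640 \left(-13\right) = -34320$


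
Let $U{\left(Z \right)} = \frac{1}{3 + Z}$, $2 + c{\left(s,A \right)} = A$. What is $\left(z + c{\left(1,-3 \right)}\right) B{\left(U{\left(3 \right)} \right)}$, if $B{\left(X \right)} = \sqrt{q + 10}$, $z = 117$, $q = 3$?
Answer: $112 \sqrt{13} \approx 403.82$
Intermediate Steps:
$c{\left(s,A \right)} = -2 + A$
$B{\left(X \right)} = \sqrt{13}$ ($B{\left(X \right)} = \sqrt{3 + 10} = \sqrt{13}$)
$\left(z + c{\left(1,-3 \right)}\right) B{\left(U{\left(3 \right)} \right)} = \left(117 - 5\right) \sqrt{13} = 112 \sqrt{13}$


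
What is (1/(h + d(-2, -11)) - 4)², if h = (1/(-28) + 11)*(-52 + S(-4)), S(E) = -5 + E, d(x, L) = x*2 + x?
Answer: 5716569664/357021025 ≈ 16.012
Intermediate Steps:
d(x, L) = 3*x (d(x, L) = 2*x + x = 3*x)
h = -18727/28 (h = (1/(-28) + 11)*(-52 + (-5 - 4)) = (-1/28 + 11)*(-52 - 9) = (307/28)*(-61) = -18727/28 ≈ -668.82)
(1/(h + d(-2, -11)) - 4)² = (1/(-18727/28 + 3*(-2)) - 4)² = (1/(-18727/28 - 6) - 4)² = (1/(-18895/28) - 4)² = (-28/18895 - 4)² = (-75608/18895)² = 5716569664/357021025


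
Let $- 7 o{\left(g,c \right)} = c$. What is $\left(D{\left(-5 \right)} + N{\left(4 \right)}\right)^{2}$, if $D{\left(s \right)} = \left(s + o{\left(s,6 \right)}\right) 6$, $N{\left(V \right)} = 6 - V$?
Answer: $\frac{53824}{49} \approx 1098.4$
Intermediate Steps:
$o{\left(g,c \right)} = - \frac{c}{7}$
$D{\left(s \right)} = - \frac{36}{7} + 6 s$ ($D{\left(s \right)} = \left(s - \frac{6}{7}\right) 6 = \left(- \frac{6}{7} + s\right) 6 = - \frac{36}{7} + 6 s$)
$\left(D{\left(-5 \right)} + N{\left(4 \right)}\right)^{2} = \left(\left(- \frac{36}{7} + 6 \left(-5\right)\right) + \left(6 - 4\right)\right)^{2} = \left(\left(- \frac{36}{7} - 30\right) + \left(6 - 4\right)\right)^{2} = \left(- \frac{246}{7} + 2\right)^{2} = \left(- \frac{232}{7}\right)^{2} = \frac{53824}{49}$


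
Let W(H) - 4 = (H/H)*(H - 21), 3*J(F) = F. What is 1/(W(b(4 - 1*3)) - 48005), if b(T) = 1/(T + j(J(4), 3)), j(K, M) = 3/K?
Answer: -13/624282 ≈ -2.0824e-5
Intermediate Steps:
J(F) = F/3
b(T) = 1/(9/4 + T) (b(T) = 1/(T + 3/(((⅓)*4))) = 1/(T + 3/(4/3)) = 1/(T + 3*(¾)) = 1/(T + 9/4) = 1/(9/4 + T))
W(H) = -17 + H (W(H) = 4 + (H/H)*(H - 21) = 4 + 1*(-21 + H) = 4 + (-21 + H) = -17 + H)
1/(W(b(4 - 1*3)) - 48005) = 1/((-17 + 4/(9 + 4*(4 - 1*3))) - 48005) = 1/((-17 + 4/(9 + 4*(4 - 3))) - 48005) = 1/((-17 + 4/(9 + 4*1)) - 48005) = 1/((-17 + 4/(9 + 4)) - 48005) = 1/((-17 + 4/13) - 48005) = 1/(-217/13 - 48005) = 1/(-624282/13) = -13/624282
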